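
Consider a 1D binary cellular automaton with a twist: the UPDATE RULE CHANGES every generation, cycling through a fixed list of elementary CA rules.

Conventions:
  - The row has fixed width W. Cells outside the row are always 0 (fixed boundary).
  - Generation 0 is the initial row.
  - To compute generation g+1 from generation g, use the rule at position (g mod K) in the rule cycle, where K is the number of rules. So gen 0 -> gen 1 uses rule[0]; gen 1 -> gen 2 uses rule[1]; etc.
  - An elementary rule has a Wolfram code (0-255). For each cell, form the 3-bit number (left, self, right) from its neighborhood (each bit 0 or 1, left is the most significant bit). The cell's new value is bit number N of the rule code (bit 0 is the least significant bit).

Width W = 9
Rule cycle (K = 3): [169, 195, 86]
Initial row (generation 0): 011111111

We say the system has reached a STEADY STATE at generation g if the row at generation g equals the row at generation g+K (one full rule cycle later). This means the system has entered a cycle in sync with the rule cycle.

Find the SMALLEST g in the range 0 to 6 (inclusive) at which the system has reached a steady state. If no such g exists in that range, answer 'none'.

Gen 0: 011111111
Gen 1 (rule 169): 011111110
Gen 2 (rule 195): 101111110
Gen 3 (rule 86): 100000011
Gen 4 (rule 169): 001111010
Gen 5 (rule 195): 110111000
Gen 6 (rule 86): 010001100
Gen 7 (rule 169): 000101001
Gen 8 (rule 195): 111000010
Gen 9 (rule 86): 001100111

Answer: none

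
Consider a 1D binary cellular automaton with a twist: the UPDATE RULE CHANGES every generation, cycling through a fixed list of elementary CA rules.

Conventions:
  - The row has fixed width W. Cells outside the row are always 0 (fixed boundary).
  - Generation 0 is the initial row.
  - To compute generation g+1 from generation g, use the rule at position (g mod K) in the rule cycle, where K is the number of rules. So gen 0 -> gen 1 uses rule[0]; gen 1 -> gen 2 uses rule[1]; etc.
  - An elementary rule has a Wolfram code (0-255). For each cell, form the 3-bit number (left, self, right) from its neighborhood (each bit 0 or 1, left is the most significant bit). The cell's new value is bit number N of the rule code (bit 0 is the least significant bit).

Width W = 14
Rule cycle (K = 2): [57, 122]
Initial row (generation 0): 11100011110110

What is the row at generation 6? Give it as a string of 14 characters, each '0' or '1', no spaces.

Gen 0: 11100011110110
Gen 1 (rule 57): 10011010001101
Gen 2 (rule 122): 01111101011110
Gen 3 (rule 57): 01000010110001
Gen 4 (rule 122): 10100101111010
Gen 5 (rule 57): 01010011000101
Gen 6 (rule 122): 10101111101010

Answer: 10101111101010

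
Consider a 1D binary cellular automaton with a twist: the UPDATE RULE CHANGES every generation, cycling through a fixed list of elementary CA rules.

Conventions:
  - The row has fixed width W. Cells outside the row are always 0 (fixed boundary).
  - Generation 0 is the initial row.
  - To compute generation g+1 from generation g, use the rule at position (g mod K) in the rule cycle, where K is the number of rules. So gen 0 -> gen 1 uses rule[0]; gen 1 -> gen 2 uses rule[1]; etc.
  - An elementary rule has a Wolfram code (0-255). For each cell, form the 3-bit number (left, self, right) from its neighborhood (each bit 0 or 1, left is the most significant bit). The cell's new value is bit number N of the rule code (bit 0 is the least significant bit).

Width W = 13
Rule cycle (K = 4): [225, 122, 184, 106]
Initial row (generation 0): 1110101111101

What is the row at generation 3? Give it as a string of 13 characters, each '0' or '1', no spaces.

Answer: 1011011010010

Derivation:
Gen 0: 1110101111101
Gen 1 (rule 225): 0111010111110
Gen 2 (rule 122): 1101101100011
Gen 3 (rule 184): 1011011010010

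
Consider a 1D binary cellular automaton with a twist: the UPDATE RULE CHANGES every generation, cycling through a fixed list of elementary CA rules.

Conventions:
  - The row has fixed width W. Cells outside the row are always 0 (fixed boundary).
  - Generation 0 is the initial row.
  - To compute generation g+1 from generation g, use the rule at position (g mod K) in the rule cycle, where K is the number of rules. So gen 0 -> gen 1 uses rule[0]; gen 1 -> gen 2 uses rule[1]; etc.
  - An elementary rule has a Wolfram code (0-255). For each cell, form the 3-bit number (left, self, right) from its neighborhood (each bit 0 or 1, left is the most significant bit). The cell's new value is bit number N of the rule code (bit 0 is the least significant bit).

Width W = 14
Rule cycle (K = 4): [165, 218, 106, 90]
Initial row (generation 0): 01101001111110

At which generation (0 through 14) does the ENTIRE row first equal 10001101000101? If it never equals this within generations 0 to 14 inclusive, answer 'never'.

Gen 0: 01101001111110
Gen 1 (rule 165): 00011000111100
Gen 2 (rule 218): 00111101111110
Gen 3 (rule 106): 01100111000010
Gen 4 (rule 90): 11111101100101
Gen 5 (rule 165): 01111010000111
Gen 6 (rule 218): 11111001001111
Gen 7 (rule 106): 10001010011001
Gen 8 (rule 90): 01010001111110
Gen 9 (rule 165): 01110100111100
Gen 10 (rule 218): 11110011111110
Gen 11 (rule 106): 10010110000010
Gen 12 (rule 90): 01100111000101
Gen 13 (rule 165): 00000010010111
Gen 14 (rule 218): 00000101100111

Answer: never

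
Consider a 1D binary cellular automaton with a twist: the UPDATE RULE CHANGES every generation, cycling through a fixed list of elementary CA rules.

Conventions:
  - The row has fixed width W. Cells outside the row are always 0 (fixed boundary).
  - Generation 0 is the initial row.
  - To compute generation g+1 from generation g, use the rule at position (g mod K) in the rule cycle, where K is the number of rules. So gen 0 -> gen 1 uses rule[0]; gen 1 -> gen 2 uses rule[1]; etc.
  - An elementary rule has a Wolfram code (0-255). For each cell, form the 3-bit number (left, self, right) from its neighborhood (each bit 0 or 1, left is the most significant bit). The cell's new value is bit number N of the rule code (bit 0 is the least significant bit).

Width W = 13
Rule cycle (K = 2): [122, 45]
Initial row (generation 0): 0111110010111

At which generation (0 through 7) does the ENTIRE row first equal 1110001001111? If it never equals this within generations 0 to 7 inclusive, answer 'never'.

Answer: 6

Derivation:
Gen 0: 0111110010111
Gen 1 (rule 122): 1100011101101
Gen 2 (rule 45): 1001010011011
Gen 3 (rule 122): 0110101111111
Gen 4 (rule 45): 0101111000000
Gen 5 (rule 122): 1011001100000
Gen 6 (rule 45): 1110001001111
Gen 7 (rule 122): 1011010111001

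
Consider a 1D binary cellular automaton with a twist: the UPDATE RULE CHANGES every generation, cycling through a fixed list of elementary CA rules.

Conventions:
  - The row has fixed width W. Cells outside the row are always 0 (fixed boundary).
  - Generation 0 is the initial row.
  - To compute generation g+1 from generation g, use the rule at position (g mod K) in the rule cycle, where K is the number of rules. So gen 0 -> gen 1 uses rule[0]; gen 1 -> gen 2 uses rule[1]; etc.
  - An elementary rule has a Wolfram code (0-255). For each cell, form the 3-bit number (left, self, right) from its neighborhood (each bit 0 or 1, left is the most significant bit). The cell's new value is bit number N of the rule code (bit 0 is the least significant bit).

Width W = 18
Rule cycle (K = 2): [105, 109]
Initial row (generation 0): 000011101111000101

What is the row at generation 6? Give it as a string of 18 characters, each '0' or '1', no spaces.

Answer: 010111001111110111

Derivation:
Gen 0: 000011101111000101
Gen 1 (rule 105): 111010111001010010
Gen 2 (rule 109): 101111101001110010
Gen 3 (rule 105): 011000110001010000
Gen 4 (rule 109): 011010110101110111
Gen 5 (rule 105): 011101111011011101
Gen 6 (rule 109): 010111001111110111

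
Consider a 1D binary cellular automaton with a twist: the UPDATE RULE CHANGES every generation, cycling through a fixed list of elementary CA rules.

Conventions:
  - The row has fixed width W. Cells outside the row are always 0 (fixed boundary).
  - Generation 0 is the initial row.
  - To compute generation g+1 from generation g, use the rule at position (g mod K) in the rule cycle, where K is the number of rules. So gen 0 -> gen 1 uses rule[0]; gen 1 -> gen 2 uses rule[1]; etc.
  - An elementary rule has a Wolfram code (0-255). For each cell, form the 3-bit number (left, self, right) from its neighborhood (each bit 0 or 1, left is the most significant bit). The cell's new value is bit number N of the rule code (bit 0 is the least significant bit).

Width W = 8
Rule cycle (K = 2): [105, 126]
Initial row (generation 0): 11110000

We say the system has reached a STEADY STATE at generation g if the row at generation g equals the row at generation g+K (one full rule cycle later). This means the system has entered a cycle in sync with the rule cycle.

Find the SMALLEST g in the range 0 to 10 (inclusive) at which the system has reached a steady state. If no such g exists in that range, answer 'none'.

Gen 0: 11110000
Gen 1 (rule 105): 10010111
Gen 2 (rule 126): 11111101
Gen 3 (rule 105): 10000110
Gen 4 (rule 126): 11001111
Gen 5 (rule 105): 11001001
Gen 6 (rule 126): 11111111
Gen 7 (rule 105): 10000001
Gen 8 (rule 126): 11000011
Gen 9 (rule 105): 11011011
Gen 10 (rule 126): 11111111
Gen 11 (rule 105): 10000001
Gen 12 (rule 126): 11000011

Answer: none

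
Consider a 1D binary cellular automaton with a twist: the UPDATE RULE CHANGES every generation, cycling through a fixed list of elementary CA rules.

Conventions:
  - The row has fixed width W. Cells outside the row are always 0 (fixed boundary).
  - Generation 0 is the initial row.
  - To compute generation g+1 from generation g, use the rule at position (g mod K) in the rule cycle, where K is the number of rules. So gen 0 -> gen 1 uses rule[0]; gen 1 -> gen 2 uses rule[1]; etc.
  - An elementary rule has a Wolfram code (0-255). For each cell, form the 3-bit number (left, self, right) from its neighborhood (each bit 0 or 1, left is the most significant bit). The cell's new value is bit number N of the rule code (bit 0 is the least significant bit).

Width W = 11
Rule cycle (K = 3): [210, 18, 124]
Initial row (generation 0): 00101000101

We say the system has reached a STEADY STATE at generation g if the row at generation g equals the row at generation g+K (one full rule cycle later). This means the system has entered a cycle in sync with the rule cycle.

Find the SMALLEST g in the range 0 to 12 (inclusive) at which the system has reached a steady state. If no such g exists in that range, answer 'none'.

Answer: none

Derivation:
Gen 0: 00101000101
Gen 1 (rule 210): 01000101000
Gen 2 (rule 18): 10101000100
Gen 3 (rule 124): 11111100110
Gen 4 (rule 210): 01111111011
Gen 5 (rule 18): 10000000000
Gen 6 (rule 124): 11000000000
Gen 7 (rule 210): 01100000000
Gen 8 (rule 18): 10010000000
Gen 9 (rule 124): 11011000000
Gen 10 (rule 210): 01001100000
Gen 11 (rule 18): 10110010000
Gen 12 (rule 124): 11111011000
Gen 13 (rule 210): 01111001100
Gen 14 (rule 18): 10000110010
Gen 15 (rule 124): 11000111011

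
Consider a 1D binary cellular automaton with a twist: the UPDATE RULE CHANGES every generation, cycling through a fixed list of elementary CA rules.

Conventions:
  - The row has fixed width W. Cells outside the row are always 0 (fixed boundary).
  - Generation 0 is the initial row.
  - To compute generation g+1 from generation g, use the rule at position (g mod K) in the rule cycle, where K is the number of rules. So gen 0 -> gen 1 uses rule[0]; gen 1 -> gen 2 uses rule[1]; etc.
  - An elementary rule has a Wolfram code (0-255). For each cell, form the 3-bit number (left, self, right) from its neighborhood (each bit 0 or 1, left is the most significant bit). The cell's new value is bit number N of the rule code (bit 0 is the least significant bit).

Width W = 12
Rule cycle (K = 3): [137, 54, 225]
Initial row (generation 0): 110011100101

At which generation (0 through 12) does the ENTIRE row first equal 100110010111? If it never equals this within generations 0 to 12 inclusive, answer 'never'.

Answer: never

Derivation:
Gen 0: 110011100101
Gen 1 (rule 137): 100011000000
Gen 2 (rule 54): 110100100000
Gen 3 (rule 225): 011000001111
Gen 4 (rule 137): 010011101110
Gen 5 (rule 54): 111100010001
Gen 6 (rule 225): 011101000100
Gen 7 (rule 137): 011000010001
Gen 8 (rule 54): 100100111011
Gen 9 (rule 225): 000000011101
Gen 10 (rule 137): 111111011000
Gen 11 (rule 54): 000000100100
Gen 12 (rule 225): 111110000001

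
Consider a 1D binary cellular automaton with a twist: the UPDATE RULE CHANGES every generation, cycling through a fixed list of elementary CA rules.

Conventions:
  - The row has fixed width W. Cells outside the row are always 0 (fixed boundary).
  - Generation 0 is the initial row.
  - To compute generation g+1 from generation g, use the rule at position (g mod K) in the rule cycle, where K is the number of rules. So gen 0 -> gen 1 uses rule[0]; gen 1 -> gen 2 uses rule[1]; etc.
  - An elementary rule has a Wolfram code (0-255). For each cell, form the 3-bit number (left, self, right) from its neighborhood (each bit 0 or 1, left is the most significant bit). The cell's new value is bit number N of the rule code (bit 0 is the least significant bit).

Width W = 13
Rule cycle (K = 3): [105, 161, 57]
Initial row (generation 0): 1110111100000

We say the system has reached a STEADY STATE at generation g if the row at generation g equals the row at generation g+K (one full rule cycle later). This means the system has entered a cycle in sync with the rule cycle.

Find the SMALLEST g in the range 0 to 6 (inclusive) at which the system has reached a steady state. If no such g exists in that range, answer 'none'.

Gen 0: 1110111100000
Gen 1 (rule 105): 1011100101111
Gen 2 (rule 161): 0101000010110
Gen 3 (rule 57): 0010111001101
Gen 4 (rule 105): 1001101001110
Gen 5 (rule 161): 0000010000100
Gen 6 (rule 57): 1111001110011
Gen 7 (rule 105): 1001001010011
Gen 8 (rule 161): 0000000100000
Gen 9 (rule 57): 1111110011111

Answer: none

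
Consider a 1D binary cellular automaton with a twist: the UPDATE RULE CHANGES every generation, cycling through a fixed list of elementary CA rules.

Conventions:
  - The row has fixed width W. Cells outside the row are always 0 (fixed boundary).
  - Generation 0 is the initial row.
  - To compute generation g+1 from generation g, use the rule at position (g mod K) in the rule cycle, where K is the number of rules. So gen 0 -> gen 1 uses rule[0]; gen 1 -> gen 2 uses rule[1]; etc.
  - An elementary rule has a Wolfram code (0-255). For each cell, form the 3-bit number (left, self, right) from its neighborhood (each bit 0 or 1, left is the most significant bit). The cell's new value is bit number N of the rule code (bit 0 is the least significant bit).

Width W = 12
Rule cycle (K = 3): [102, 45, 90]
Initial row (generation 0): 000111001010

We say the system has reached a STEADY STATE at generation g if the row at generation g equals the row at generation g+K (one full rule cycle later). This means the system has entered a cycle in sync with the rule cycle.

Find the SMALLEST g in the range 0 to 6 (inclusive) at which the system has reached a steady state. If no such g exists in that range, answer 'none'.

Gen 0: 000111001010
Gen 1 (rule 102): 001001011110
Gen 2 (rule 45): 101001110000
Gen 3 (rule 90): 000111011000
Gen 4 (rule 102): 001001101000
Gen 5 (rule 45): 101001011011
Gen 6 (rule 90): 000110011011
Gen 7 (rule 102): 001010101101
Gen 8 (rule 45): 101111111011
Gen 9 (rule 90): 001000001011

Answer: none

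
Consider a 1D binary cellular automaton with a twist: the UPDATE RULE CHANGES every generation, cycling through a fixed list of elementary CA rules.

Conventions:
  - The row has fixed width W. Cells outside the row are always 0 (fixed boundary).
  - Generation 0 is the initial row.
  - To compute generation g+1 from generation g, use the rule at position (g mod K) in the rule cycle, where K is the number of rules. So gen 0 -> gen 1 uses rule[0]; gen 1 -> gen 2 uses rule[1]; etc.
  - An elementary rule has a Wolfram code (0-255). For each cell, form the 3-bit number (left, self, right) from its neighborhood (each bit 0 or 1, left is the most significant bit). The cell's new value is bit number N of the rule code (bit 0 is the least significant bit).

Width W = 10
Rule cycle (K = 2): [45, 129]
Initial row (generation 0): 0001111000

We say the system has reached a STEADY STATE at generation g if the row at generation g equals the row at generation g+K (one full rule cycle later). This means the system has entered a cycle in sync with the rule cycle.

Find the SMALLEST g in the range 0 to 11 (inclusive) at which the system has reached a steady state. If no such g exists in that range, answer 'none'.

Answer: none

Derivation:
Gen 0: 0001111000
Gen 1 (rule 45): 1101000011
Gen 2 (rule 129): 0000011000
Gen 3 (rule 45): 1111010011
Gen 4 (rule 129): 0110000000
Gen 5 (rule 45): 0100111111
Gen 6 (rule 129): 0000011110
Gen 7 (rule 45): 1111010000
Gen 8 (rule 129): 0110000111
Gen 9 (rule 45): 0100110100
Gen 10 (rule 129): 0000000001
Gen 11 (rule 45): 1111111101
Gen 12 (rule 129): 0111111000
Gen 13 (rule 45): 0100000011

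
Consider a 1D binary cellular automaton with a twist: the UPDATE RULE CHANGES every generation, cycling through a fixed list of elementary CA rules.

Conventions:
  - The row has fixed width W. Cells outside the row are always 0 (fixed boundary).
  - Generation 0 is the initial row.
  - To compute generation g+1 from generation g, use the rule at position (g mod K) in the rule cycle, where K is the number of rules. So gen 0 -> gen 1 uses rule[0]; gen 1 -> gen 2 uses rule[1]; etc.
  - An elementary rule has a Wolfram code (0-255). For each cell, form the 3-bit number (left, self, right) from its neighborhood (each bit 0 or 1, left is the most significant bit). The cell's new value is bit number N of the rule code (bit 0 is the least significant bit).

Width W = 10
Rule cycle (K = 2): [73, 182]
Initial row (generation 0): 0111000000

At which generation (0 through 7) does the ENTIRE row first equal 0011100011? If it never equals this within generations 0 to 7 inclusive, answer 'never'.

Answer: 6

Derivation:
Gen 0: 0111000000
Gen 1 (rule 73): 0101011111
Gen 2 (rule 182): 1111101110
Gen 3 (rule 73): 1000101010
Gen 4 (rule 182): 1101111111
Gen 5 (rule 73): 1101000001
Gen 6 (rule 182): 0011100011
Gen 7 (rule 73): 1010101011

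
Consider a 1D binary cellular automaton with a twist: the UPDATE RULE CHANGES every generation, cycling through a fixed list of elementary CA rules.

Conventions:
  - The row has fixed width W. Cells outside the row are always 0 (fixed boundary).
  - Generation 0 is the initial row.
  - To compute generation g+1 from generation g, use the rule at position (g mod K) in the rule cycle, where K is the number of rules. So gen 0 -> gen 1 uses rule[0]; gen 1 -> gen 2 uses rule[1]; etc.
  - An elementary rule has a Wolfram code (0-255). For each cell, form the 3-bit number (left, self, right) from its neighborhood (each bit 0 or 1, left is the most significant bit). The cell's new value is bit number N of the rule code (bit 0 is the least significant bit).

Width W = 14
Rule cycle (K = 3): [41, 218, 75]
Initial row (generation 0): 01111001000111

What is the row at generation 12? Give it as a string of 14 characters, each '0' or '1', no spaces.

Gen 0: 01111001000111
Gen 1 (rule 41): 01000000010100
Gen 2 (rule 218): 10100000100010
Gen 3 (rule 75): 00001111001100
Gen 4 (rule 41): 11101000001001
Gen 5 (rule 218): 11100100010110
Gen 6 (rule 75): 10101001100110
Gen 7 (rule 41): 01010001000100
Gen 8 (rule 218): 10001010101010
Gen 9 (rule 75): 00110000000000
Gen 10 (rule 41): 10100111111111
Gen 11 (rule 218): 00011111111111
Gen 12 (rule 75): 11110000000001

Answer: 11110000000001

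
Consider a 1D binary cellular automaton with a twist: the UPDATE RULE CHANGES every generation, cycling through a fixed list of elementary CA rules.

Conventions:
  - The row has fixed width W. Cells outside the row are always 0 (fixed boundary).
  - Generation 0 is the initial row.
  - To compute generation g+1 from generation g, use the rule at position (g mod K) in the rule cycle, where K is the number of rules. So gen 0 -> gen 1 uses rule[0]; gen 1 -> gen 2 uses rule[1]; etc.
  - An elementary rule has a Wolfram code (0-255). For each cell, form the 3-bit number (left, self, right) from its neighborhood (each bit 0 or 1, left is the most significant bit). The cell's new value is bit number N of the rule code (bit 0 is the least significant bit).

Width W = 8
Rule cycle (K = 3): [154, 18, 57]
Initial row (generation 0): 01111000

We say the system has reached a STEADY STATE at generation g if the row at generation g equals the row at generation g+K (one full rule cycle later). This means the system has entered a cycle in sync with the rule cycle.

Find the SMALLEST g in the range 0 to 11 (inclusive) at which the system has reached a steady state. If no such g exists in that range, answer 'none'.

Gen 0: 01111000
Gen 1 (rule 154): 11110100
Gen 2 (rule 18): 00000010
Gen 3 (rule 57): 11111001
Gen 4 (rule 154): 11110110
Gen 5 (rule 18): 00000001
Gen 6 (rule 57): 11111100
Gen 7 (rule 154): 11111010
Gen 8 (rule 18): 00000001
Gen 9 (rule 57): 11111100
Gen 10 (rule 154): 11111010
Gen 11 (rule 18): 00000001
Gen 12 (rule 57): 11111100
Gen 13 (rule 154): 11111010
Gen 14 (rule 18): 00000001

Answer: 5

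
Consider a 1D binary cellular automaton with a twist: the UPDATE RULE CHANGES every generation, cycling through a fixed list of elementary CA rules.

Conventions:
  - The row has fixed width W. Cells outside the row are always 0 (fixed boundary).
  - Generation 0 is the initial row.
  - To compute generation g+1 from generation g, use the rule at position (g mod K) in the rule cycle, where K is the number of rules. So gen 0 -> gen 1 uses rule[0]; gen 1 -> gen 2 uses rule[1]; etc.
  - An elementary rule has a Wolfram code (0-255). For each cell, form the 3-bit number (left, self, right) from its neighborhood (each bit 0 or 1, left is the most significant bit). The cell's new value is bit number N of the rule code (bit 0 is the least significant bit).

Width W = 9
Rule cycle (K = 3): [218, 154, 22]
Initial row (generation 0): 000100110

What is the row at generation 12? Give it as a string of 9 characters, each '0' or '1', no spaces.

Answer: 001000011

Derivation:
Gen 0: 000100110
Gen 1 (rule 218): 001011111
Gen 2 (rule 154): 010011110
Gen 3 (rule 22): 111100001
Gen 4 (rule 218): 111110010
Gen 5 (rule 154): 111101101
Gen 6 (rule 22): 000000001
Gen 7 (rule 218): 000000010
Gen 8 (rule 154): 000000101
Gen 9 (rule 22): 000001101
Gen 10 (rule 218): 000011100
Gen 11 (rule 154): 000111010
Gen 12 (rule 22): 001000011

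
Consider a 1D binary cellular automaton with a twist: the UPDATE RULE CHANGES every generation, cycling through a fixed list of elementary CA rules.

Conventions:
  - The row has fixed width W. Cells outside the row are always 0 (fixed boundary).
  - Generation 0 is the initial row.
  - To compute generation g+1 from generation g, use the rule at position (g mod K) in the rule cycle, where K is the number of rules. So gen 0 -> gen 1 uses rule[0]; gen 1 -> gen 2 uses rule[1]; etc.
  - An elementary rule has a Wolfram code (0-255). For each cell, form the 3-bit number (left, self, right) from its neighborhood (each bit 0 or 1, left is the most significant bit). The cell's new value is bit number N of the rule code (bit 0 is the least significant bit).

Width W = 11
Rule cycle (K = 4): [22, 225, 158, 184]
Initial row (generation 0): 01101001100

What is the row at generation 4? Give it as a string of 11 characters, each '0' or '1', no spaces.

Gen 0: 01101001100
Gen 1 (rule 22): 10001110010
Gen 2 (rule 225): 00100110000
Gen 3 (rule 158): 01111101000
Gen 4 (rule 184): 01111010100

Answer: 01111010100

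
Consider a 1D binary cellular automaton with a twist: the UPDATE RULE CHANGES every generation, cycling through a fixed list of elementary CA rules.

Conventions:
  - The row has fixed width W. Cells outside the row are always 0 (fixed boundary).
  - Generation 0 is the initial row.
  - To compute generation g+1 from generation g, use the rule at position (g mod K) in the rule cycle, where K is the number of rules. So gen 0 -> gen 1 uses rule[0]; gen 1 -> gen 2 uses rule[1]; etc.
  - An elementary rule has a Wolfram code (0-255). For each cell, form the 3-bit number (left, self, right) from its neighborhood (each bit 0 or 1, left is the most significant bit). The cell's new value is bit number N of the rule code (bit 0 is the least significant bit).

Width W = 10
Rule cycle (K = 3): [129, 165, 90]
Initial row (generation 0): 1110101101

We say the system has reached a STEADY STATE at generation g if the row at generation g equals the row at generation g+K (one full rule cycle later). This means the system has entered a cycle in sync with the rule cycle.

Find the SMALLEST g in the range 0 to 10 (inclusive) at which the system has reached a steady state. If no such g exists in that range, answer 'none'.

Gen 0: 1110101101
Gen 1 (rule 129): 0100000000
Gen 2 (rule 165): 0101111111
Gen 3 (rule 90): 1001000001
Gen 4 (rule 129): 0000011100
Gen 5 (rule 165): 1111001001
Gen 6 (rule 90): 1001110110
Gen 7 (rule 129): 0000100000
Gen 8 (rule 165): 1110101111
Gen 9 (rule 90): 1010001001
Gen 10 (rule 129): 0000100000
Gen 11 (rule 165): 1110101111
Gen 12 (rule 90): 1010001001
Gen 13 (rule 129): 0000100000

Answer: 7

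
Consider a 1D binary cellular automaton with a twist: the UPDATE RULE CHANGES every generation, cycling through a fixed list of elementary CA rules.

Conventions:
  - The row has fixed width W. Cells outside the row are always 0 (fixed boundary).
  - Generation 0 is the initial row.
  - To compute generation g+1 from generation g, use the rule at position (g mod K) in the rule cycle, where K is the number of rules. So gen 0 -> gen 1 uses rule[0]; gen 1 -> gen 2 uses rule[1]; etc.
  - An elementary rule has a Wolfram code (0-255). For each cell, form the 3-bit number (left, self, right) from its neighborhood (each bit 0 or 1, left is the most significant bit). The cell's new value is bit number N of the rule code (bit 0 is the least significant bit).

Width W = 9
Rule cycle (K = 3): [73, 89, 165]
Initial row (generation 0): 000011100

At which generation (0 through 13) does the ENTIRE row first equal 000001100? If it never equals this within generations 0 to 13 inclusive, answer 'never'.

Answer: 5

Derivation:
Gen 0: 000011100
Gen 1 (rule 73): 111010101
Gen 2 (rule 89): 101000000
Gen 3 (rule 165): 111011111
Gen 4 (rule 73): 101010001
Gen 5 (rule 89): 000001100
Gen 6 (rule 165): 111100001
Gen 7 (rule 73): 100101100
Gen 8 (rule 89): 010001111
Gen 9 (rule 165): 010100110
Gen 10 (rule 73): 000000110
Gen 11 (rule 89): 111110111
Gen 12 (rule 165): 011101010
Gen 13 (rule 73): 010100000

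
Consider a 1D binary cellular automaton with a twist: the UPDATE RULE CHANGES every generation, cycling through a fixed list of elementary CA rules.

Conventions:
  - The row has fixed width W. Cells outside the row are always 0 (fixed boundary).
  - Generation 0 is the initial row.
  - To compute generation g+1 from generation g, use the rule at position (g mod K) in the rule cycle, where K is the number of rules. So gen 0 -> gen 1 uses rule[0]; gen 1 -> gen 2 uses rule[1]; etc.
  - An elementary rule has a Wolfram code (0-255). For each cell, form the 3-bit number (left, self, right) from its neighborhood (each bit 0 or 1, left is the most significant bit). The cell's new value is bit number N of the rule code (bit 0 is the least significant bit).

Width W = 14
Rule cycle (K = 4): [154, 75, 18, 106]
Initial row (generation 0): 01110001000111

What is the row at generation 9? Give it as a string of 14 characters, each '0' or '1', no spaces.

Answer: 01101101000000

Derivation:
Gen 0: 01110001000111
Gen 1 (rule 154): 11101010101110
Gen 2 (rule 75): 10100000001010
Gen 3 (rule 18): 00010000010001
Gen 4 (rule 106): 00100000100010
Gen 5 (rule 154): 01010001010101
Gen 6 (rule 75): 10000110000000
Gen 7 (rule 18): 01001001000000
Gen 8 (rule 106): 10010010000000
Gen 9 (rule 154): 01101101000000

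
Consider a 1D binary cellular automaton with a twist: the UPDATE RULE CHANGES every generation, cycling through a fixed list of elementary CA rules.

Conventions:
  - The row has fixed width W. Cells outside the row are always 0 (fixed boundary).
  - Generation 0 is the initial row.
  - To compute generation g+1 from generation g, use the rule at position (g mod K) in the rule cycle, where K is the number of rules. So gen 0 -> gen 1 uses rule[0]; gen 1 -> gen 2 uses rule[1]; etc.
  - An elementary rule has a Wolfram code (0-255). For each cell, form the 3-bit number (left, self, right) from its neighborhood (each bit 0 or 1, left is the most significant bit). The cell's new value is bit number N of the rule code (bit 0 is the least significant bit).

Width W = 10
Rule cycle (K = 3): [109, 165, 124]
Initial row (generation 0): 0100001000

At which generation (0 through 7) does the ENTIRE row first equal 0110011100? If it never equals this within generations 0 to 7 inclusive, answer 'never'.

Answer: 2

Derivation:
Gen 0: 0100001000
Gen 1 (rule 109): 0101101011
Gen 2 (rule 165): 0110011100
Gen 3 (rule 124): 0111010110
Gen 4 (rule 109): 0101111110
Gen 5 (rule 165): 0110111100
Gen 6 (rule 124): 0111100110
Gen 7 (rule 109): 0100100110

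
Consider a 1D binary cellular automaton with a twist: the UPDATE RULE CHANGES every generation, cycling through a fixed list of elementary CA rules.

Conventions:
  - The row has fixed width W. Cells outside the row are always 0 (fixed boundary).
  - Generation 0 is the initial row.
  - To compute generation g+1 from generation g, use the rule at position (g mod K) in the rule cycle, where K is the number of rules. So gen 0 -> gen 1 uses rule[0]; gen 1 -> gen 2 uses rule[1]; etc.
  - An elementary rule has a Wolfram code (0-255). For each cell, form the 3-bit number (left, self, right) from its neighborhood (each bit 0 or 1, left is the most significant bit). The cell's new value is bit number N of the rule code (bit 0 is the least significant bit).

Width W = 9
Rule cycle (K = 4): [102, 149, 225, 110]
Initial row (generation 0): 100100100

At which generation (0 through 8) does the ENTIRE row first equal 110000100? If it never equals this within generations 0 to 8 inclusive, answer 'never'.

Gen 0: 100100100
Gen 1 (rule 102): 101101100
Gen 2 (rule 149): 100000011
Gen 3 (rule 225): 001111001
Gen 4 (rule 110): 011001011
Gen 5 (rule 102): 101011101
Gen 6 (rule 149): 101001001
Gen 7 (rule 225): 010000000
Gen 8 (rule 110): 110000000

Answer: never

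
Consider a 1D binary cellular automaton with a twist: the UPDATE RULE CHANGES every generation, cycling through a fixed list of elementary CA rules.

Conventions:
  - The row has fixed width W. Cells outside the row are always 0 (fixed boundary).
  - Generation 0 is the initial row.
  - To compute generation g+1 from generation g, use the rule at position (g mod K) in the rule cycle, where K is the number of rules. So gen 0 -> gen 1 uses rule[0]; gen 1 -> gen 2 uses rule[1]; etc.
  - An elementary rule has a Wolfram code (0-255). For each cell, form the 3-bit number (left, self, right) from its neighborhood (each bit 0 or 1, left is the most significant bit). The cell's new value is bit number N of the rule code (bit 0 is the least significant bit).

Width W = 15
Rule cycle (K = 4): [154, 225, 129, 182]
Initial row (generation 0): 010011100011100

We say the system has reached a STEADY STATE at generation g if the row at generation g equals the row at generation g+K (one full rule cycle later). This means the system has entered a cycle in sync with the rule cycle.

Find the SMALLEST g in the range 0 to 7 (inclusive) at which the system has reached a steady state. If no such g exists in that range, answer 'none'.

Answer: none

Derivation:
Gen 0: 010011100011100
Gen 1 (rule 154): 101111010111010
Gen 2 (rule 225): 010111101011100
Gen 3 (rule 129): 000011000001001
Gen 4 (rule 182): 000100100011111
Gen 5 (rule 154): 001011010111110
Gen 6 (rule 225): 100101101011110
Gen 7 (rule 129): 000000000001100
Gen 8 (rule 182): 000000000010010
Gen 9 (rule 154): 000000000101101
Gen 10 (rule 225): 111111110010110
Gen 11 (rule 129): 011111100000000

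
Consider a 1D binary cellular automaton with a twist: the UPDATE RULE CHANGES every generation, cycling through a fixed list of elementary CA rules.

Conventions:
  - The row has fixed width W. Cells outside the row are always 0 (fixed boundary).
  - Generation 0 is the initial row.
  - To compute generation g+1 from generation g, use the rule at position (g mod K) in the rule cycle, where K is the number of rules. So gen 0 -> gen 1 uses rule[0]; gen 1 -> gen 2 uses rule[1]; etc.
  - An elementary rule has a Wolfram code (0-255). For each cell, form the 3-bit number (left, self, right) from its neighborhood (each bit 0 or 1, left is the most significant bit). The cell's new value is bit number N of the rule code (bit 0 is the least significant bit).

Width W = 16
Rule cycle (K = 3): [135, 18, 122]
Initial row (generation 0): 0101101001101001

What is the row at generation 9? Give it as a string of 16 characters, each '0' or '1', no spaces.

Answer: 0101101000000000

Derivation:
Gen 0: 0101101001101001
Gen 1 (rule 135): 1100001010001011
Gen 2 (rule 18): 0010010001010000
Gen 3 (rule 122): 0101101010101000
Gen 4 (rule 135): 1100001010101011
Gen 5 (rule 18): 0010010000000000
Gen 6 (rule 122): 0101101000000000
Gen 7 (rule 135): 1100001011111111
Gen 8 (rule 18): 0010010000000000
Gen 9 (rule 122): 0101101000000000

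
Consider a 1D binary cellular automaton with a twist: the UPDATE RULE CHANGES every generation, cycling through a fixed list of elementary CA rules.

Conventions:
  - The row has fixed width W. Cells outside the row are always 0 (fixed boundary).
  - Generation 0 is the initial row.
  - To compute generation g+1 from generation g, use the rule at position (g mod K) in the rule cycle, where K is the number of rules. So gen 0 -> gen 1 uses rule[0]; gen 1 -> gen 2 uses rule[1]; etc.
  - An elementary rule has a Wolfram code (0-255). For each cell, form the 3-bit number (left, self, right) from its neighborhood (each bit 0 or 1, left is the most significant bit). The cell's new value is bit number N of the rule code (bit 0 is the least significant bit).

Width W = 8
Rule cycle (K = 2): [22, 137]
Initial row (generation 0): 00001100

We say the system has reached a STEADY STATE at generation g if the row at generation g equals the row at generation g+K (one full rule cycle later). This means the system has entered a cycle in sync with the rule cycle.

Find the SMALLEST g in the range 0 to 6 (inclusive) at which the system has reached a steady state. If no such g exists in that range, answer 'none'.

Gen 0: 00001100
Gen 1 (rule 22): 00010010
Gen 2 (rule 137): 11000000
Gen 3 (rule 22): 00100000
Gen 4 (rule 137): 10001111
Gen 5 (rule 22): 11010000
Gen 6 (rule 137): 10000111
Gen 7 (rule 22): 11001000
Gen 8 (rule 137): 10000011

Answer: none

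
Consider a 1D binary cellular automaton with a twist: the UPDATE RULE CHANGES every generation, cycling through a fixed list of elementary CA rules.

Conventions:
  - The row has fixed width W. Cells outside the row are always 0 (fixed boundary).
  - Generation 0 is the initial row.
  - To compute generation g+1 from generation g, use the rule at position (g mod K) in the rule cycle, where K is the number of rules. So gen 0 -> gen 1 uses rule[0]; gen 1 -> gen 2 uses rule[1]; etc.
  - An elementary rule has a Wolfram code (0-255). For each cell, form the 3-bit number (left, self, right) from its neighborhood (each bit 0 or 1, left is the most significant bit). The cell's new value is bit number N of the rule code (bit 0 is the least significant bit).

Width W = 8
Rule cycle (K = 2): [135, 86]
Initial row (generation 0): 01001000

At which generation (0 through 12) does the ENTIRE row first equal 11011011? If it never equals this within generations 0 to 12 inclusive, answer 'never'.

Answer: 1

Derivation:
Gen 0: 01001000
Gen 1 (rule 135): 11011011
Gen 2 (rule 86): 01001001
Gen 3 (rule 135): 11011011
Gen 4 (rule 86): 01001001
Gen 5 (rule 135): 11011011
Gen 6 (rule 86): 01001001
Gen 7 (rule 135): 11011011
Gen 8 (rule 86): 01001001
Gen 9 (rule 135): 11011011
Gen 10 (rule 86): 01001001
Gen 11 (rule 135): 11011011
Gen 12 (rule 86): 01001001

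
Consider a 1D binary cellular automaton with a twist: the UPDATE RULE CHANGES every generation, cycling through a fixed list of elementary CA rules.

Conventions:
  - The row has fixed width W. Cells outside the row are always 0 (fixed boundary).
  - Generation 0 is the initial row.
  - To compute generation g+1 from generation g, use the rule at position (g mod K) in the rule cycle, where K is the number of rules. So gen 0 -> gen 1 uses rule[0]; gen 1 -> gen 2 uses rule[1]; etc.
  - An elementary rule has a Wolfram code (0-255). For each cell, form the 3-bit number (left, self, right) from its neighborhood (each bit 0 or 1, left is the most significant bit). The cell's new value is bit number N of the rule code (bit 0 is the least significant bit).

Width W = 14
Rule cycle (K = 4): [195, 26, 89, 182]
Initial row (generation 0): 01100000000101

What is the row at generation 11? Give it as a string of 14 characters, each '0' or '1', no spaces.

Answer: 01110011010100

Derivation:
Gen 0: 01100000000101
Gen 1 (rule 195): 10101111111000
Gen 2 (rule 26): 00001000000100
Gen 3 (rule 89): 11100111110011
Gen 4 (rule 182): 01011011101100
Gen 5 (rule 195): 10001001100101
Gen 6 (rule 26): 01010111011000
Gen 7 (rule 89): 00000101011111
Gen 8 (rule 182): 00001111101110
Gen 9 (rule 195): 11110111100110
Gen 10 (rule 26): 10000100011101
Gen 11 (rule 89): 01110011010100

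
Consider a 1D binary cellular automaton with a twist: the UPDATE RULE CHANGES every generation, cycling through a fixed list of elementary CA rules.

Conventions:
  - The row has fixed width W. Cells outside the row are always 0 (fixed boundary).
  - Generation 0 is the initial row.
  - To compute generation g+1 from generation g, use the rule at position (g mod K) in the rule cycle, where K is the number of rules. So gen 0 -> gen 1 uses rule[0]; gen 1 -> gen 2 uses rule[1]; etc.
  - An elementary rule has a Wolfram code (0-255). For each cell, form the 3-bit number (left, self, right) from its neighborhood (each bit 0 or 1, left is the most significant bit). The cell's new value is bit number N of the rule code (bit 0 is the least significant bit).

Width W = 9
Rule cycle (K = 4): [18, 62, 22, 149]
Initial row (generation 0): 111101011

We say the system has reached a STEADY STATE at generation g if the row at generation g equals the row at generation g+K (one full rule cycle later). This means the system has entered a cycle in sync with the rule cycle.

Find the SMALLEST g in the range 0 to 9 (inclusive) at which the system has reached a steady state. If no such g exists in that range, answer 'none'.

Gen 0: 111101011
Gen 1 (rule 18): 000000000
Gen 2 (rule 62): 000000000
Gen 3 (rule 22): 000000000
Gen 4 (rule 149): 111111111
Gen 5 (rule 18): 000000000
Gen 6 (rule 62): 000000000
Gen 7 (rule 22): 000000000
Gen 8 (rule 149): 111111111
Gen 9 (rule 18): 000000000
Gen 10 (rule 62): 000000000
Gen 11 (rule 22): 000000000
Gen 12 (rule 149): 111111111
Gen 13 (rule 18): 000000000

Answer: 1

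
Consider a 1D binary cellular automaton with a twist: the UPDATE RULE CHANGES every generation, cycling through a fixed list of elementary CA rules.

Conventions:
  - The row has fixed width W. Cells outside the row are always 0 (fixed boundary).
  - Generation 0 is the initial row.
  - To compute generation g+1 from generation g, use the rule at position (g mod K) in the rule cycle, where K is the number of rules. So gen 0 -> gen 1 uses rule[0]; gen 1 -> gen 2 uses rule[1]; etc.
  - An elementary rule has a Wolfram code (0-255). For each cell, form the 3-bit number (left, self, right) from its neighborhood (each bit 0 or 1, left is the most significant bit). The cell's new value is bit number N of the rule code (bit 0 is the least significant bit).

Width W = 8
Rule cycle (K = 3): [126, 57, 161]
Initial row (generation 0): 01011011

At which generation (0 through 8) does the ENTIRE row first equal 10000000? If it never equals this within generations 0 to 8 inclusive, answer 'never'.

Gen 0: 01011011
Gen 1 (rule 126): 11111111
Gen 2 (rule 57): 10000000
Gen 3 (rule 161): 00111111
Gen 4 (rule 126): 01100001
Gen 5 (rule 57): 01011100
Gen 6 (rule 161): 00101001
Gen 7 (rule 126): 01111111
Gen 8 (rule 57): 01000000

Answer: 2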